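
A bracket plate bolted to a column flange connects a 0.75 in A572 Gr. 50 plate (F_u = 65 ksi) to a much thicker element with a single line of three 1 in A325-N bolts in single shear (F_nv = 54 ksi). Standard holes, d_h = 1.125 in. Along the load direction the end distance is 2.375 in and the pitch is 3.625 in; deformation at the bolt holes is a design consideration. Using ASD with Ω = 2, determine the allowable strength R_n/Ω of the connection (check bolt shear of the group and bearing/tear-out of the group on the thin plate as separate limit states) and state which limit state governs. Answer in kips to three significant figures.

63.6 kips (bolt shear governs)

Bolt shear: A_b = π·1²/4 = 0.7854 in²; R_n = 54 × 0.7854 × 3 × 1 = 127.2 kips → 127.2 / 2 = 63.6 kips.
Bearing (1.2 l_c t F_u ≤ 2.4 d t F_u): upper limit = 2.4·1·0.75·65 = 117 kips.
  Edge l_c = 2.375 − 1.125/2 = 1.812 → r_n = 106 kips; interior l_c = 3.625 − 1.125 = 2.5 → r_n = 117 kips.
  R_n,bearing = 1·106 + 2·117 = 340 kips → 340 / 2 = 170 kips.
Bolt shear governs: 63.6 kips.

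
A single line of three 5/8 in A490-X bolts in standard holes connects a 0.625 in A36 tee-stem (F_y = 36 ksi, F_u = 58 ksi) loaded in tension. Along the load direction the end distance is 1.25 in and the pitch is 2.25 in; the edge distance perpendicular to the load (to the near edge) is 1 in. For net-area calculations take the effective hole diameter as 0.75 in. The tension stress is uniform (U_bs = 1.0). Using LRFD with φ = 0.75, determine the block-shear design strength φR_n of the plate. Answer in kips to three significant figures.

75.2 kips

Shear plane L_v = 1.25 + 2·2.25 = 5.75 in; A_gv = 5.75 × 0.625 = 3.594 in².
A_nv = (5.75 − 2.5·0.75) × 0.625 = 2.422 in².
A_nt = (1 − 0.5·0.75) × 0.625 = 0.3906 in².
0.6 F_u A_nv = 84.28 kips; 0.6 F_y A_gv = 77.62 kips → shear yielding governs the shear term.
R_n = 77.62 + 1.0 × 58 × 0.3906 = 100.3 kips.
Design strength φR_n = 0.75 × 100.3 = 75.2 kips.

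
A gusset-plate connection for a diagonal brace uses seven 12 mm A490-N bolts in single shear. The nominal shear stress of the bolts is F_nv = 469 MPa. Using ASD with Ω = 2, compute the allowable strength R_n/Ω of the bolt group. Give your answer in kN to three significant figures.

186 kN

A_b = π × 12² / 4 = 113.1 mm².
R_n = F_nv · A_b · n · n_s = 469 × 113.1 × 7 × 1 / 1000 = 371.3 kN.
Allowable strength R_n/Ω = 371.3 / 2 = 186 kN.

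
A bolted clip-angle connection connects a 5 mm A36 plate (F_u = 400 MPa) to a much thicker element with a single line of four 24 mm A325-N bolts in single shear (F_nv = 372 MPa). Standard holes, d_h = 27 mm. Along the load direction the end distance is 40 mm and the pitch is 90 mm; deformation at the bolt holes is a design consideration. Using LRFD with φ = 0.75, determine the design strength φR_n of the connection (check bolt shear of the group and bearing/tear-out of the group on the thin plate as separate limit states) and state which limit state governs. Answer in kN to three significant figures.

307 kN (bearing governs)

Bolt shear: A_b = π·24²/4 = 452.4 mm²; R_n = 372 × 452.4 × 4 × 1 / 1000 = 673.2 kN → 0.75 × 673.2 = 505 kN.
Bearing (1.2 l_c t F_u ≤ 2.4 d t F_u): upper limit = 2.4·24·5·400 / 1000 = 115.2 kN.
  Edge l_c = 40 − 27/2 = 26.5 → r_n = 63.6 kN; interior l_c = 90 − 27 = 63 → r_n = 115.2 kN.
  R_n,bearing = 1·63.6 + 3·115.2 = 409.2 kN → 0.75 × 409.2 = 307 kN.
Bearing governs: 307 kN.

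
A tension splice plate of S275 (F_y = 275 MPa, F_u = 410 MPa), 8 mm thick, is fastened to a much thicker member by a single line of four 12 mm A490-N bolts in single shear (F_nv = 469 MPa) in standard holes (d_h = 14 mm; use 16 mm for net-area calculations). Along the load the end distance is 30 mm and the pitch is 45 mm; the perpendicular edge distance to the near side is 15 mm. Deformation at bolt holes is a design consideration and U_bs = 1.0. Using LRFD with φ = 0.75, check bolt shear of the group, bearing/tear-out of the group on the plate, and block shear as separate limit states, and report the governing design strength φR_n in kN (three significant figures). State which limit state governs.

Bolt shear: A_b = π·12²/4 = 113.1 mm²; R_n = 469 × 113.1 × 4 × 1 / 1000 = 212.2 kN → 0.75 × 212.2 = 159 kN.
Bearing: edge l_c = 23, r_n = 90.53 kN; interior l_c = 31, r_n = 94.46 kN; R_n = 90.53 + 3·94.46 = 373.9 kN → 280 kN.
Block shear: A_gv = 1320, A_nv = 872, A_nt = 56 mm²; R_n = min(0.6F_uA_nv, 0.6F_yA_gv) + U_bs·F_u·A_nt = 237.5 kN → 178 kN.
Bolt shear governs: 159 kN.

159 kN (bolt shear governs)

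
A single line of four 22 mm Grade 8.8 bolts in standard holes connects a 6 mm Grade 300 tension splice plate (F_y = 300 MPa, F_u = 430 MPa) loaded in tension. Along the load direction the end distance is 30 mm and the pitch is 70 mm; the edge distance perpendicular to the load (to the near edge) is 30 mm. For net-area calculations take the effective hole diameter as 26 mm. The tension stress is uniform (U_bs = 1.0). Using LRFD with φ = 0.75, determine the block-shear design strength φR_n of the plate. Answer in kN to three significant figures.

Shear plane L_v = 30 + 3·70 = 240 mm; A_gv = 240 × 6 = 1440 mm².
A_nv = (240 − 3.5·26) × 6 = 894 mm².
A_nt = (30 − 0.5·26) × 6 = 102 mm².
0.6 F_u A_nv = 230.7 kN; 0.6 F_y A_gv = 259.2 kN → shear rupture governs the shear term.
R_n = 230.7 + 1.0 × 430 × 102 / 1000 = 274.5 kN.
Design strength φR_n = 0.75 × 274.5 = 206 kN.

206 kN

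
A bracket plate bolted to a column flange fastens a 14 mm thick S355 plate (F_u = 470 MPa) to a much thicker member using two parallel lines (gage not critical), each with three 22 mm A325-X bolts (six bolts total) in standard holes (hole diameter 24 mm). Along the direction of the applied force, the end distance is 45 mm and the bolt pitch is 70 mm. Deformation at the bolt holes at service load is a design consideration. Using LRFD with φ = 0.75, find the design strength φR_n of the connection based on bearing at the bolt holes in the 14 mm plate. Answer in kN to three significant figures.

Per bolt r_n = 1.2 l_c t F_u ≤ 2.4 d t F_u; upper limit = 2.4 × 22 × 14 × 470 / 1000 = 347.4 kN.
Edge bolt: l_c = 45 − 24/2 = 33 mm → 1.2 × 33 × 14 × 470 / 1000 = 260.6 → r_n = 260.6 kN.
Interior bolts: l_c = 70 − 24 = 46 mm → 1.2 × 46 × 14 × 470 / 1000 = 363.2 → r_n = 347.4 kN.
R_n = 2 × 260.6 + 4 × 347.4 = 1911 kN.
Design strength φR_n = 0.75 × 1911 = 1430 kN.

1430 kN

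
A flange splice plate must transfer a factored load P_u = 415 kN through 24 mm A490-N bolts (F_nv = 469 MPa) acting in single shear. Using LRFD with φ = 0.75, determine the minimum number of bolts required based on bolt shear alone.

A_b = π·24²/4 = 452.4 mm².
Per-bolt design strength φR_n = 0.75 × 469 × 452.4 × 1 / 1000 = 159.1 kN.
n ≥ 415 / 159.1 = 2.608 → use 3 bolts.

3 bolts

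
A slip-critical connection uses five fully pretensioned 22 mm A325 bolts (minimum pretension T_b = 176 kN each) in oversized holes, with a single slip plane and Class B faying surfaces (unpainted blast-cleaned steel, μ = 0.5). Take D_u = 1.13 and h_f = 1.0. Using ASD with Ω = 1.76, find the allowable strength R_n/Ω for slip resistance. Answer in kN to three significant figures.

282 kN

R_n = μ · D_u · h_f · T_b · n_s · n_b = 0.5 × 1.13 × 1.0 × 176 × 1 × 5 = 497.2 kN.
Allowable strength R_n/Ω = 497.2 / 1.76 = 282 kN.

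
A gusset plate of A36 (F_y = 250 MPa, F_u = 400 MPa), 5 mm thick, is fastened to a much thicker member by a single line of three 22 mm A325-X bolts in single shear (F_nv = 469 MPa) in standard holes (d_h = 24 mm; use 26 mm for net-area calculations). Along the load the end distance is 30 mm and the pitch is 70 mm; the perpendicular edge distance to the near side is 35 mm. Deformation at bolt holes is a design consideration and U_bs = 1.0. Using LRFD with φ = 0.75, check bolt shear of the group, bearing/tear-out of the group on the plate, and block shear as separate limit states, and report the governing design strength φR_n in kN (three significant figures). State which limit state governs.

Bolt shear: A_b = π·22²/4 = 380.1 mm²; R_n = 469 × 380.1 × 3 × 1 / 1000 = 534.8 kN → 0.75 × 534.8 = 401 kN.
Bearing: edge l_c = 18, r_n = 43.2 kN; interior l_c = 46, r_n = 105.6 kN; R_n = 43.2 + 2·105.6 = 254.4 kN → 191 kN.
Block shear: A_gv = 850, A_nv = 525, A_nt = 110 mm²; R_n = min(0.6F_uA_nv, 0.6F_yA_gv) + U_bs·F_u·A_nt = 170 kN → 128 kN.
Block shear governs: 128 kN.

128 kN (block shear governs)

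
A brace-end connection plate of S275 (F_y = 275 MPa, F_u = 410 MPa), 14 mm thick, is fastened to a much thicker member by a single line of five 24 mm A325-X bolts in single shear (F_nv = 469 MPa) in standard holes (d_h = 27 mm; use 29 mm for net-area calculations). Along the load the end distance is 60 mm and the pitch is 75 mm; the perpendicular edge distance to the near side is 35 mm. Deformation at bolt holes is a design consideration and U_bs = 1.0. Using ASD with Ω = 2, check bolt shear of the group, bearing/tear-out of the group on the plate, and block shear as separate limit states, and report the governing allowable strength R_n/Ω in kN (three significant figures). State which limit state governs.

Bolt shear: A_b = π·24²/4 = 452.4 mm²; R_n = 469 × 452.4 × 5 × 1 / 1000 = 1061 kN → 1061 / 2 = 530 kN.
Bearing: edge l_c = 46.5, r_n = 320.3 kN; interior l_c = 48, r_n = 330.6 kN; R_n = 320.3 + 4·330.6 = 1643 kN → 821 kN.
Block shear: A_gv = 5040, A_nv = 3213, A_nt = 287 mm²; R_n = min(0.6F_uA_nv, 0.6F_yA_gv) + U_bs·F_u·A_nt = 908.1 kN → 454 kN.
Block shear governs: 454 kN.

454 kN (block shear governs)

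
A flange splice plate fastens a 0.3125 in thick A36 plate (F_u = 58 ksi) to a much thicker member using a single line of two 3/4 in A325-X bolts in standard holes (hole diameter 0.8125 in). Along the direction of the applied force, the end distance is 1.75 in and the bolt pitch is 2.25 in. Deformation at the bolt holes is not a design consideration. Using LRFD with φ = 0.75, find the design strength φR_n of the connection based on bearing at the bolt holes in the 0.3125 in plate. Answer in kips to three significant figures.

56.7 kips

Per bolt r_n = 1.5 l_c t F_u ≤ 3.0 d t F_u; upper limit = 3.0 × 0.75 × 0.3125 × 58 = 40.78 kips.
Edge bolt: l_c = 1.75 − 0.8125/2 = 1.344 in → 1.5 × 1.344 × 0.3125 × 58 = 36.53 → r_n = 36.53 kips.
Interior bolts: l_c = 2.25 − 0.8125 = 1.438 in → 1.5 × 1.438 × 0.3125 × 58 = 39.08 → r_n = 39.08 kips.
R_n = 1 × 36.53 + 1 × 39.08 = 75.62 kips.
Design strength φR_n = 0.75 × 75.62 = 56.7 kips.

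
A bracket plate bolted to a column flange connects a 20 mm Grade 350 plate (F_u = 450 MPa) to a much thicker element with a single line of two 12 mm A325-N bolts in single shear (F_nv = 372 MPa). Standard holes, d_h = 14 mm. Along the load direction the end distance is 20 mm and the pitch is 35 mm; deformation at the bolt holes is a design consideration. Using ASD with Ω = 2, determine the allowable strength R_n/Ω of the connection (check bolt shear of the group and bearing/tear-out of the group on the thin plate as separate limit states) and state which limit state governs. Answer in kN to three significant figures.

42.1 kN (bolt shear governs)

Bolt shear: A_b = π·12²/4 = 113.1 mm²; R_n = 372 × 113.1 × 2 × 1 / 1000 = 84.14 kN → 84.14 / 2 = 42.1 kN.
Bearing (1.2 l_c t F_u ≤ 2.4 d t F_u): upper limit = 2.4·12·20·450 / 1000 = 259.2 kN.
  Edge l_c = 20 − 14/2 = 13 → r_n = 140.4 kN; interior l_c = 35 − 14 = 21 → r_n = 226.8 kN.
  R_n,bearing = 1·140.4 + 1·226.8 = 367.2 kN → 367.2 / 2 = 184 kN.
Bolt shear governs: 42.1 kN.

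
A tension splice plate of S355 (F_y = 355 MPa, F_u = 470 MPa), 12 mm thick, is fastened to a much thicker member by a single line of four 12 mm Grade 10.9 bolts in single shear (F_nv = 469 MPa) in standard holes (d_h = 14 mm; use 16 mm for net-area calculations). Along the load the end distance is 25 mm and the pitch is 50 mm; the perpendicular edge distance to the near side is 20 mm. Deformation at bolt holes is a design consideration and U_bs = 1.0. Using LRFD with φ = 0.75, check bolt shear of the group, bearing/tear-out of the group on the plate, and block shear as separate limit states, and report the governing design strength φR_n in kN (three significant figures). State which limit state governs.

Bolt shear: A_b = π·12²/4 = 113.1 mm²; R_n = 469 × 113.1 × 4 × 1 / 1000 = 212.2 kN → 0.75 × 212.2 = 159 kN.
Bearing: edge l_c = 18, r_n = 121.8 kN; interior l_c = 36, r_n = 162.4 kN; R_n = 121.8 + 3·162.4 = 609.1 kN → 457 kN.
Block shear: A_gv = 2100, A_nv = 1428, A_nt = 144 mm²; R_n = min(0.6F_uA_nv, 0.6F_yA_gv) + U_bs·F_u·A_nt = 470.4 kN → 353 kN.
Bolt shear governs: 159 kN.

159 kN (bolt shear governs)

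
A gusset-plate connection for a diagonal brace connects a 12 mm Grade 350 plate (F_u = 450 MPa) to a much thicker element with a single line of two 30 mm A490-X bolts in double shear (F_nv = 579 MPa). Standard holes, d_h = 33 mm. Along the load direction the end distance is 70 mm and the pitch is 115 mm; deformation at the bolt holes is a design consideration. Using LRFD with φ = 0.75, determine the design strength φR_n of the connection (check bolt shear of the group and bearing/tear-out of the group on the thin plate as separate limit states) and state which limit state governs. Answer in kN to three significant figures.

Bolt shear: A_b = π·30²/4 = 706.9 mm²; R_n = 579 × 706.9 × 2 × 2 / 1000 = 1637 kN → 0.75 × 1637 = 1230 kN.
Bearing (1.2 l_c t F_u ≤ 2.4 d t F_u): upper limit = 2.4·30·12·450 / 1000 = 388.8 kN.
  Edge l_c = 70 − 33/2 = 53.5 → r_n = 346.7 kN; interior l_c = 115 − 33 = 82 → r_n = 388.8 kN.
  R_n,bearing = 1·346.7 + 1·388.8 = 735.5 kN → 0.75 × 735.5 = 552 kN.
Bearing governs: 552 kN.

552 kN (bearing governs)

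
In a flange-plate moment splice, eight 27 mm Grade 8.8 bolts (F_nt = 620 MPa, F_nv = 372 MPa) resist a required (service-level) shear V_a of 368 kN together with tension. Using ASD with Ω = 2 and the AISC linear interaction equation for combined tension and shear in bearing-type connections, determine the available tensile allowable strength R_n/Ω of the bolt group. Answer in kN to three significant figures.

1230 kN

A_b = π·27²/4 = 572.6 mm²; f_rv = 368 × 1000 / (8 × 572.6) = 80.34 MPa.
F'_nt = 1.3 F_nt − (Ω F_nt / F_nv) f_rv = 1.3·620 − (2·620/372)·80.34 = 538.2 MPa, capped at F_nt → F'_nt = 538.2 MPa.
R_n = F'_nt · A_b · n = 538.2 × 572.6 × 8 / 1000 = 2465 kN.
Allowable strength R_n/Ω = 2465 / 2 = 1230 kN.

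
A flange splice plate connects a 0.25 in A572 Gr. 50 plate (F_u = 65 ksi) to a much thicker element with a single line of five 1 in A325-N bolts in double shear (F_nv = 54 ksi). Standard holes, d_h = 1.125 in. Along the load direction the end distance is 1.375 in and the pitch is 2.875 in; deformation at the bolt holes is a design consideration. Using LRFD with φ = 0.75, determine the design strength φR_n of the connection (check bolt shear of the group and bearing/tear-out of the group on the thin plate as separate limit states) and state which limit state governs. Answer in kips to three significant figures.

Bolt shear: A_b = π·1²/4 = 0.7854 in²; R_n = 54 × 0.7854 × 5 × 2 = 424.1 kips → 0.75 × 424.1 = 318 kips.
Bearing (1.2 l_c t F_u ≤ 2.4 d t F_u): upper limit = 2.4·1·0.25·65 = 39 kips.
  Edge l_c = 1.375 − 1.125/2 = 0.8125 → r_n = 15.84 kips; interior l_c = 2.875 − 1.125 = 1.75 → r_n = 34.12 kips.
  R_n,bearing = 1·15.84 + 4·34.12 = 152.3 kips → 0.75 × 152.3 = 114 kips.
Bearing governs: 114 kips.

114 kips (bearing governs)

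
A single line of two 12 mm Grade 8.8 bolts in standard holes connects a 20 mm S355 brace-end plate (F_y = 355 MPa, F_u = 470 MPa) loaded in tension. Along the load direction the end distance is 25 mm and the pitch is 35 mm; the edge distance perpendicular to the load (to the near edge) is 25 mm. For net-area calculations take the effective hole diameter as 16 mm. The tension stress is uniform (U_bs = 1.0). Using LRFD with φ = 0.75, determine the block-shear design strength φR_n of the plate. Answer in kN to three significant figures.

272 kN

Shear plane L_v = 25 + 1·35 = 60 mm; A_gv = 60 × 20 = 1200 mm².
A_nv = (60 − 1.5·16) × 20 = 720 mm².
A_nt = (25 − 0.5·16) × 20 = 340 mm².
0.6 F_u A_nv = 203 kN; 0.6 F_y A_gv = 255.6 kN → shear rupture governs the shear term.
R_n = 203 + 1.0 × 470 × 340 / 1000 = 362.8 kN.
Design strength φR_n = 0.75 × 362.8 = 272 kN.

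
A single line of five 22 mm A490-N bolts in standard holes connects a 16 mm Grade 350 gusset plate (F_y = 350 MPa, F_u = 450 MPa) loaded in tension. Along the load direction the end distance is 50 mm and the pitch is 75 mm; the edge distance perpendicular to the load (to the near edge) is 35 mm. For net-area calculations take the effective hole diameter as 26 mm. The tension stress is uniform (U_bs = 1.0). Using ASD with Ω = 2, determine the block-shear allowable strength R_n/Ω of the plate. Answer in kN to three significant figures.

Shear plane L_v = 50 + 4·75 = 350 mm; A_gv = 350 × 16 = 5600 mm².
A_nv = (350 − 4.5·26) × 16 = 3728 mm².
A_nt = (35 − 0.5·26) × 16 = 352 mm².
0.6 F_u A_nv = 1007 kN; 0.6 F_y A_gv = 1176 kN → shear rupture governs the shear term.
R_n = 1007 + 1.0 × 450 × 352 / 1000 = 1165 kN.
Allowable strength R_n/Ω = 1165 / 2 = 582 kN.

582 kN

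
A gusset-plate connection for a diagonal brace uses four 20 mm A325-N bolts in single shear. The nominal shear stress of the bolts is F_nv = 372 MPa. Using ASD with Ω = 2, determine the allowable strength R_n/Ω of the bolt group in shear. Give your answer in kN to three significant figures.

A_b = π × 20² / 4 = 314.2 mm².
R_n = F_nv · A_b · n · n_s = 372 × 314.2 × 4 × 1 / 1000 = 467.5 kN.
Allowable strength R_n/Ω = 467.5 / 2 = 234 kN.

234 kN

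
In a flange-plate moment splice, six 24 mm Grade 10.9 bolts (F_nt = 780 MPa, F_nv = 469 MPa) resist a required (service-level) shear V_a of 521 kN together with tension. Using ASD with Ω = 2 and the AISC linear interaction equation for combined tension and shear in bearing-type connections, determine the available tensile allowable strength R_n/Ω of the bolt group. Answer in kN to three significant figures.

510 kN

A_b = π·24²/4 = 452.4 mm²; f_rv = 521 × 1000 / (6 × 452.4) = 191.9 MPa.
F'_nt = 1.3 F_nt − (Ω F_nt / F_nv) f_rv = 1.3·780 − (2·780/469)·191.9 = 375.6 MPa, capped at F_nt → F'_nt = 375.6 MPa.
R_n = F'_nt · A_b · n = 375.6 × 452.4 × 6 / 1000 = 1019 kN.
Allowable strength R_n/Ω = 1019 / 2 = 510 kN.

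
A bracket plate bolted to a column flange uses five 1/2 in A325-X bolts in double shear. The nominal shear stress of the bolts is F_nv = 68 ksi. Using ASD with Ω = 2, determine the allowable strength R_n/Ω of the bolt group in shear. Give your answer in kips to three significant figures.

A_b = π × 0.5² / 4 = 0.1963 in².
R_n = F_nv · A_b · n · n_s = 68 × 0.1963 × 5 × 2 = 133.5 kips.
Allowable strength R_n/Ω = 133.5 / 2 = 66.8 kips.

66.8 kips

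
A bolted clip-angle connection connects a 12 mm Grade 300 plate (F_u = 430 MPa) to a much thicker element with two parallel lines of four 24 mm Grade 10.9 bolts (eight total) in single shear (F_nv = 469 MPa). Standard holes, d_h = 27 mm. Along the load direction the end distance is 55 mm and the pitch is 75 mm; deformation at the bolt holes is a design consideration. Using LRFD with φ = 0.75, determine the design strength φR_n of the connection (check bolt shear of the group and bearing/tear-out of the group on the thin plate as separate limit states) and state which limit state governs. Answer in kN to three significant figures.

Bolt shear: A_b = π·24²/4 = 452.4 mm²; R_n = 469 × 452.4 × 8 × 1 / 1000 = 1697 kN → 0.75 × 1697 = 1270 kN.
Bearing (1.2 l_c t F_u ≤ 2.4 d t F_u): upper limit = 2.4·24·12·430 / 1000 = 297.2 kN.
  Edge l_c = 55 − 27/2 = 41.5 → r_n = 257 kN; interior l_c = 75 − 27 = 48 → r_n = 297.2 kN.
  R_n,bearing = 2·257 + 6·297.2 = 2297 kN → 0.75 × 2297 = 1720 kN.
Bolt shear governs: 1270 kN.

1270 kN (bolt shear governs)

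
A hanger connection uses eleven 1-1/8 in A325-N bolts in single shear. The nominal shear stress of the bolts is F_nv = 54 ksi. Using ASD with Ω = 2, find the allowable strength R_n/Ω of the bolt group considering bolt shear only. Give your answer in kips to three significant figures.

295 kips

A_b = π × 1.125² / 4 = 0.994 in².
R_n = F_nv · A_b · n · n_s = 54 × 0.994 × 11 × 1 = 590.4 kips.
Allowable strength R_n/Ω = 590.4 / 2 = 295 kips.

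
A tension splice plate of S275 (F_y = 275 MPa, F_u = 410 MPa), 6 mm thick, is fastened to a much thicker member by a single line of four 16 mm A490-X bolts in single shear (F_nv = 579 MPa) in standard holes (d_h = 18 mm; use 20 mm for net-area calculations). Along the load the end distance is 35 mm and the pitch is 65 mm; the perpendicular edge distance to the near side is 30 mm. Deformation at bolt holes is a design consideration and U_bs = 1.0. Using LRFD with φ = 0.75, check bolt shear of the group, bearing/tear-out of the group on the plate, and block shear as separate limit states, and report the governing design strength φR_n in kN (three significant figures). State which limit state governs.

208 kN (block shear governs)

Bolt shear: A_b = π·16²/4 = 201.1 mm²; R_n = 579 × 201.1 × 4 × 1 / 1000 = 465.7 kN → 0.75 × 465.7 = 349 kN.
Bearing: edge l_c = 26, r_n = 76.75 kN; interior l_c = 47, r_n = 94.46 kN; R_n = 76.75 + 3·94.46 = 360.1 kN → 270 kN.
Block shear: A_gv = 1380, A_nv = 960, A_nt = 120 mm²; R_n = min(0.6F_uA_nv, 0.6F_yA_gv) + U_bs·F_u·A_nt = 276.9 kN → 208 kN.
Block shear governs: 208 kN.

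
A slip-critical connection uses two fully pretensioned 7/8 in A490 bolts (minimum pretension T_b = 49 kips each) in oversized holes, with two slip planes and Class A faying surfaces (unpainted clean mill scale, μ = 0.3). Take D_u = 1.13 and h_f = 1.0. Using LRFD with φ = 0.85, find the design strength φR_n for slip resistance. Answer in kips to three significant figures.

R_n = μ · D_u · h_f · T_b · n_s · n_b = 0.3 × 1.13 × 1.0 × 49 × 2 × 2 = 66.44 kips.
Design strength φR_n = 0.85 × 66.44 = 56.5 kips.

56.5 kips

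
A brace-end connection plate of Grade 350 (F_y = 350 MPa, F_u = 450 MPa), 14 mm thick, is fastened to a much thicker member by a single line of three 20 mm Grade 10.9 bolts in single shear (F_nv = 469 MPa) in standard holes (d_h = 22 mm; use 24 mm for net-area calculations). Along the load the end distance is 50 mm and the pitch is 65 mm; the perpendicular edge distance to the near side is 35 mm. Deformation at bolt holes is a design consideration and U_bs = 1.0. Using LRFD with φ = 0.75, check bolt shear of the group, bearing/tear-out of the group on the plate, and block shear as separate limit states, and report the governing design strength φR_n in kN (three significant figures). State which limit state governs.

Bolt shear: A_b = π·20²/4 = 314.2 mm²; R_n = 469 × 314.2 × 3 × 1 / 1000 = 442 kN → 0.75 × 442 = 332 kN.
Bearing: edge l_c = 39, r_n = 294.8 kN; interior l_c = 43, r_n = 302.4 kN; R_n = 294.8 + 2·302.4 = 899.6 kN → 675 kN.
Block shear: A_gv = 2520, A_nv = 1680, A_nt = 322 mm²; R_n = min(0.6F_uA_nv, 0.6F_yA_gv) + U_bs·F_u·A_nt = 598.5 kN → 449 kN.
Bolt shear governs: 332 kN.

332 kN (bolt shear governs)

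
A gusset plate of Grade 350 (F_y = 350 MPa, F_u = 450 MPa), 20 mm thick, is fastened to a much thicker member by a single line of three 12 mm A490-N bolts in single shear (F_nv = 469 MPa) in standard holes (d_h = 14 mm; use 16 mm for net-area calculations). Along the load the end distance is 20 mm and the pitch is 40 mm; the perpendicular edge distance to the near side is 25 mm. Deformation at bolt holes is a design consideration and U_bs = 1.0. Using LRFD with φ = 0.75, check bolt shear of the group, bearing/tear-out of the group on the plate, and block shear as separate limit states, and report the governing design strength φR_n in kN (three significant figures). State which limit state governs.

119 kN (bolt shear governs)

Bolt shear: A_b = π·12²/4 = 113.1 mm²; R_n = 469 × 113.1 × 3 × 1 / 1000 = 159.1 kN → 0.75 × 159.1 = 119 kN.
Bearing: edge l_c = 13, r_n = 140.4 kN; interior l_c = 26, r_n = 259.2 kN; R_n = 140.4 + 2·259.2 = 658.8 kN → 494 kN.
Block shear: A_gv = 2000, A_nv = 1200, A_nt = 340 mm²; R_n = min(0.6F_uA_nv, 0.6F_yA_gv) + U_bs·F_u·A_nt = 477 kN → 358 kN.
Bolt shear governs: 119 kN.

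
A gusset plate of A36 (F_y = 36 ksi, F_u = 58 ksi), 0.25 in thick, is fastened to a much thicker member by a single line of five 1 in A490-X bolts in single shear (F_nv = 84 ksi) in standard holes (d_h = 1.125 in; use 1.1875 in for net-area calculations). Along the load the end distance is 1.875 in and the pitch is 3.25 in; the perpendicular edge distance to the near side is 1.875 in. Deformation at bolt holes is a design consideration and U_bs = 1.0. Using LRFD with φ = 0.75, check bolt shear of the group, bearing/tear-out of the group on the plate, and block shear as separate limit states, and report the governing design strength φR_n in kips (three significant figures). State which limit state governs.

74.2 kips (block shear governs)

Bolt shear: A_b = π·1²/4 = 0.7854 in²; R_n = 84 × 0.7854 × 5 × 1 = 329.9 kips → 0.75 × 329.9 = 247 kips.
Bearing: edge l_c = 1.312, r_n = 22.84 kips; interior l_c = 2.125, r_n = 34.8 kips; R_n = 22.84 + 4·34.8 = 162 kips → 122 kips.
Block shear: A_gv = 3.719, A_nv = 2.383, A_nt = 0.3203 in²; R_n = min(0.6F_uA_nv, 0.6F_yA_gv) + U_bs·F_u·A_nt = 98.9 kips → 74.2 kips.
Block shear governs: 74.2 kips.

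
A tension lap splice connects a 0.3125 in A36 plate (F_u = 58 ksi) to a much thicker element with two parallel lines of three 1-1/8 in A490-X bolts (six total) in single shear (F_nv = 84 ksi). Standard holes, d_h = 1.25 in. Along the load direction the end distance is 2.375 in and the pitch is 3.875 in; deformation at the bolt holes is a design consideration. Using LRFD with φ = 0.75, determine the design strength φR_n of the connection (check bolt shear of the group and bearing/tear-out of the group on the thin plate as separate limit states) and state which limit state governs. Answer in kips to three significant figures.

204 kips (bearing governs)

Bolt shear: A_b = π·1.125²/4 = 0.994 in²; R_n = 84 × 0.994 × 6 × 1 = 501 kips → 0.75 × 501 = 376 kips.
Bearing (1.2 l_c t F_u ≤ 2.4 d t F_u): upper limit = 2.4·1.125·0.3125·58 = 48.94 kips.
  Edge l_c = 2.375 − 1.25/2 = 1.75 → r_n = 38.06 kips; interior l_c = 3.875 − 1.25 = 2.625 → r_n = 48.94 kips.
  R_n,bearing = 2·38.06 + 4·48.94 = 271.9 kips → 0.75 × 271.9 = 204 kips.
Bearing governs: 204 kips.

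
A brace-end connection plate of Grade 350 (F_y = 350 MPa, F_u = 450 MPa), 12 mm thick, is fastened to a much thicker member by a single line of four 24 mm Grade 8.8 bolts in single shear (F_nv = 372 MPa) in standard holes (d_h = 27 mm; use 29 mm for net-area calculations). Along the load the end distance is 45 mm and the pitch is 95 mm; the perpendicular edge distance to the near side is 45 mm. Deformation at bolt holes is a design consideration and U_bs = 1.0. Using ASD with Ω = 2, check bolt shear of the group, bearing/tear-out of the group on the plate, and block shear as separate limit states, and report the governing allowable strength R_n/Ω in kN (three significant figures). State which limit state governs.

337 kN (bolt shear governs)

Bolt shear: A_b = π·24²/4 = 452.4 mm²; R_n = 372 × 452.4 × 4 × 1 / 1000 = 673.2 kN → 673.2 / 2 = 337 kN.
Bearing: edge l_c = 31.5, r_n = 204.1 kN; interior l_c = 68, r_n = 311 kN; R_n = 204.1 + 3·311 = 1137 kN → 569 kN.
Block shear: A_gv = 3960, A_nv = 2742, A_nt = 366 mm²; R_n = min(0.6F_uA_nv, 0.6F_yA_gv) + U_bs·F_u·A_nt = 905 kN → 453 kN.
Bolt shear governs: 337 kN.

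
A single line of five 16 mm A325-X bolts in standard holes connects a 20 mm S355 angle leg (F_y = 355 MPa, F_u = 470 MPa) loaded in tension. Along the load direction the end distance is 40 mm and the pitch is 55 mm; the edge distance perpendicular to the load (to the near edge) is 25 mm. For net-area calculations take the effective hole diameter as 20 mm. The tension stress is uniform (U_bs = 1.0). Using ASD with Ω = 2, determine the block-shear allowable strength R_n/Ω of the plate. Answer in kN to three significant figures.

Shear plane L_v = 40 + 4·55 = 260 mm; A_gv = 260 × 20 = 5200 mm².
A_nv = (260 − 4.5·20) × 20 = 3400 mm².
A_nt = (25 − 0.5·20) × 20 = 300 mm².
0.6 F_u A_nv = 958.8 kN; 0.6 F_y A_gv = 1108 kN → shear rupture governs the shear term.
R_n = 958.8 + 1.0 × 470 × 300 / 1000 = 1100 kN.
Allowable strength R_n/Ω = 1100 / 2 = 550 kN.

550 kN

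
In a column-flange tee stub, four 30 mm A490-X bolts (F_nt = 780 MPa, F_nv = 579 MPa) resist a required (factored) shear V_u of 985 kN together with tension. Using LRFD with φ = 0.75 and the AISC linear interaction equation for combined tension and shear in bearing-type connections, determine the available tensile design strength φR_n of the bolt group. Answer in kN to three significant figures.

823 kN

A_b = π·30²/4 = 706.9 mm²; f_rv = 985 × 1000 / (4 × 706.9) = 348.4 MPa.
F'_nt = 1.3 F_nt − (F_nt / φF_nv) f_rv = 1.3·780 − (780/(0.75·579))·348.4 = 388.3 MPa, capped at F_nt → F'_nt = 388.3 MPa.
R_n = F'_nt · A_b · n = 388.3 × 706.9 × 4 / 1000 = 1098 kN.
Design strength φR_n = 0.75 × 1098 = 823 kN.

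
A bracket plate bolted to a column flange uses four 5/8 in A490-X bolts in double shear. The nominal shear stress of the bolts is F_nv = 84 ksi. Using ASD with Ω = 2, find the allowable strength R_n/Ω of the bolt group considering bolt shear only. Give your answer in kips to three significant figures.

A_b = π × 0.625² / 4 = 0.3068 in².
R_n = F_nv · A_b · n · n_s = 84 × 0.3068 × 4 × 2 = 206.2 kips.
Allowable strength R_n/Ω = 206.2 / 2 = 103 kips.

103 kips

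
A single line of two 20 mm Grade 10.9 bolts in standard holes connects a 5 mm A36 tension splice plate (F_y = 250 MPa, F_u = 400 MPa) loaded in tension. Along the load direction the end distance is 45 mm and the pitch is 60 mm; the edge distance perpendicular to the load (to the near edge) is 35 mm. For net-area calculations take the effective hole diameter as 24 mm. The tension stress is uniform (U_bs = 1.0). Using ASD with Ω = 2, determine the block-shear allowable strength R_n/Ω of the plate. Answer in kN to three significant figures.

62.4 kN

Shear plane L_v = 45 + 1·60 = 105 mm; A_gv = 105 × 5 = 525 mm².
A_nv = (105 − 1.5·24) × 5 = 345 mm².
A_nt = (35 − 0.5·24) × 5 = 115 mm².
0.6 F_u A_nv = 82.8 kN; 0.6 F_y A_gv = 78.75 kN → shear yielding governs the shear term.
R_n = 78.75 + 1.0 × 400 × 115 / 1000 = 124.8 kN.
Allowable strength R_n/Ω = 124.8 / 2 = 62.4 kN.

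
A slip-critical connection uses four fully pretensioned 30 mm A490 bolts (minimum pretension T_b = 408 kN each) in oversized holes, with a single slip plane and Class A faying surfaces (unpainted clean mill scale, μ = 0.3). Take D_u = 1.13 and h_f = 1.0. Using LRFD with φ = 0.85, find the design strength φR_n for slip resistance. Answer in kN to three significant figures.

R_n = μ · D_u · h_f · T_b · n_s · n_b = 0.3 × 1.13 × 1.0 × 408 × 1 × 4 = 553.2 kN.
Design strength φR_n = 0.85 × 553.2 = 470 kN.

470 kN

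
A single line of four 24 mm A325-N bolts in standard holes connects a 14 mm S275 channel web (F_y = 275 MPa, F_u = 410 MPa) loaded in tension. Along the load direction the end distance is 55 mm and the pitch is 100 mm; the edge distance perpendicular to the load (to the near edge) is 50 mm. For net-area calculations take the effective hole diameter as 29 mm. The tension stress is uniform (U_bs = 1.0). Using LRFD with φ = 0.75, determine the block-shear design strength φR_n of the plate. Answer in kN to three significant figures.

Shear plane L_v = 55 + 3·100 = 355 mm; A_gv = 355 × 14 = 4970 mm².
A_nv = (355 − 3.5·29) × 14 = 3549 mm².
A_nt = (50 − 0.5·29) × 14 = 497 mm².
0.6 F_u A_nv = 873.1 kN; 0.6 F_y A_gv = 820.1 kN → shear yielding governs the shear term.
R_n = 820.1 + 1.0 × 410 × 497 / 1000 = 1024 kN.
Design strength φR_n = 0.75 × 1024 = 768 kN.

768 kN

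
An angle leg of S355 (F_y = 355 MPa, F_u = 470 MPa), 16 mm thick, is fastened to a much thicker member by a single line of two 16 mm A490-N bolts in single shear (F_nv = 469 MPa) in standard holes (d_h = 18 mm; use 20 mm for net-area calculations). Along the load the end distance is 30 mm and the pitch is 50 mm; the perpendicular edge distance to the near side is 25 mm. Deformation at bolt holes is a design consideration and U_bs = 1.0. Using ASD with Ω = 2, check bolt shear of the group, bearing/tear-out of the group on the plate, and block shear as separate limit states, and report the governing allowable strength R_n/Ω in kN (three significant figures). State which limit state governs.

Bolt shear: A_b = π·16²/4 = 201.1 mm²; R_n = 469 × 201.1 × 2 × 1 / 1000 = 188.6 kN → 188.6 / 2 = 94.3 kN.
Bearing: edge l_c = 21, r_n = 189.5 kN; interior l_c = 32, r_n = 288.8 kN; R_n = 189.5 + 1·288.8 = 478.3 kN → 239 kN.
Block shear: A_gv = 1280, A_nv = 800, A_nt = 240 mm²; R_n = min(0.6F_uA_nv, 0.6F_yA_gv) + U_bs·F_u·A_nt = 338.4 kN → 169 kN.
Bolt shear governs: 94.3 kN.

94.3 kN (bolt shear governs)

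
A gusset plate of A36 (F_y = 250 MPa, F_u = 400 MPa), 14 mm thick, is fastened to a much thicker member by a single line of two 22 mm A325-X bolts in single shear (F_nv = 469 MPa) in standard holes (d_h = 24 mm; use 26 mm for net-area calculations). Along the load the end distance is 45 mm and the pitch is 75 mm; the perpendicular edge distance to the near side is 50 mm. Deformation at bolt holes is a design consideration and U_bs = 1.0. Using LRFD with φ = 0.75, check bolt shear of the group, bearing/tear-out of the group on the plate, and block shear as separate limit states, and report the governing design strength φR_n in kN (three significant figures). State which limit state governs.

267 kN (bolt shear governs)

Bolt shear: A_b = π·22²/4 = 380.1 mm²; R_n = 469 × 380.1 × 2 × 1 / 1000 = 356.6 kN → 0.75 × 356.6 = 267 kN.
Bearing: edge l_c = 33, r_n = 221.8 kN; interior l_c = 51, r_n = 295.7 kN; R_n = 221.8 + 1·295.7 = 517.4 kN → 388 kN.
Block shear: A_gv = 1680, A_nv = 1134, A_nt = 518 mm²; R_n = min(0.6F_uA_nv, 0.6F_yA_gv) + U_bs·F_u·A_nt = 459.2 kN → 344 kN.
Bolt shear governs: 267 kN.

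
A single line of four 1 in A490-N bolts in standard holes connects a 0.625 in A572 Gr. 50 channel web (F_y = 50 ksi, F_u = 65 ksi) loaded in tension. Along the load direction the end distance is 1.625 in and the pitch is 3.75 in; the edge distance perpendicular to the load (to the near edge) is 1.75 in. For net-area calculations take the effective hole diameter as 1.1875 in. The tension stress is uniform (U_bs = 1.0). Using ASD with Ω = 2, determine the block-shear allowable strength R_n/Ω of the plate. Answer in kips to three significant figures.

130 kips

Shear plane L_v = 1.625 + 3·3.75 = 12.88 in; A_gv = 12.88 × 0.625 = 8.047 in².
A_nv = (12.88 − 3.5·1.1875) × 0.625 = 5.449 in².
A_nt = (1.75 − 0.5·1.1875) × 0.625 = 0.7227 in².
0.6 F_u A_nv = 212.5 kips; 0.6 F_y A_gv = 241.4 kips → shear rupture governs the shear term.
R_n = 212.5 + 1.0 × 65 × 0.7227 = 259.5 kips.
Allowable strength R_n/Ω = 259.5 / 2 = 130 kips.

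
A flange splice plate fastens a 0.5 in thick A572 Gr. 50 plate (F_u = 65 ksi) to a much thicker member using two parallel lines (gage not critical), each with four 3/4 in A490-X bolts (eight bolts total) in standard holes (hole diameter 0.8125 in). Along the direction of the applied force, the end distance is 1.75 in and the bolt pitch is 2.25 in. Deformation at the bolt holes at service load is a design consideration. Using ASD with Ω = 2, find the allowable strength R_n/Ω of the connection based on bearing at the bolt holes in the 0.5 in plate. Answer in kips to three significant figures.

221 kips

Per bolt r_n = 1.2 l_c t F_u ≤ 2.4 d t F_u; upper limit = 2.4 × 0.75 × 0.5 × 65 = 58.5 kips.
Edge bolt: l_c = 1.75 − 0.8125/2 = 1.344 in → 1.2 × 1.344 × 0.5 × 65 = 52.41 → r_n = 52.41 kips.
Interior bolts: l_c = 2.25 − 0.8125 = 1.438 in → 1.2 × 1.438 × 0.5 × 65 = 56.06 → r_n = 56.06 kips.
R_n = 2 × 52.41 + 6 × 56.06 = 441.2 kips.
Allowable strength R_n/Ω = 441.2 / 2 = 221 kips.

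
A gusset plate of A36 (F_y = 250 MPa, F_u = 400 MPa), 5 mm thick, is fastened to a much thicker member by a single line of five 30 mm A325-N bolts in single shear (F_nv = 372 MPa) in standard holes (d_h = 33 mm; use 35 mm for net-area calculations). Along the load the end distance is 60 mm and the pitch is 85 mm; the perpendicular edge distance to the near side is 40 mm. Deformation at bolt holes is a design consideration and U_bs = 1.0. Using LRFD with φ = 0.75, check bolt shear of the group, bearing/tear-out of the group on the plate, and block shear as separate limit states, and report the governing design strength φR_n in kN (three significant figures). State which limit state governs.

Bolt shear: A_b = π·30²/4 = 706.9 mm²; R_n = 372 × 706.9 × 5 × 1 / 1000 = 1315 kN → 0.75 × 1315 = 986 kN.
Bearing: edge l_c = 43.5, r_n = 104.4 kN; interior l_c = 52, r_n = 124.8 kN; R_n = 104.4 + 4·124.8 = 603.6 kN → 453 kN.
Block shear: A_gv = 2000, A_nv = 1212, A_nt = 112.5 mm²; R_n = min(0.6F_uA_nv, 0.6F_yA_gv) + U_bs·F_u·A_nt = 336 kN → 252 kN.
Block shear governs: 252 kN.

252 kN (block shear governs)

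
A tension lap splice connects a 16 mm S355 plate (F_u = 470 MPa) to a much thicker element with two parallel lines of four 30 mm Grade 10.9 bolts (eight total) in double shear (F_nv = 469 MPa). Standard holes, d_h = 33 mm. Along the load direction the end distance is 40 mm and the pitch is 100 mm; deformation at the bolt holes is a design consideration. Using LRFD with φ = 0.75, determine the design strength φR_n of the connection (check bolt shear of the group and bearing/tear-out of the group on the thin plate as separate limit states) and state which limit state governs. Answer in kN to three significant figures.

2750 kN (bearing governs)

Bolt shear: A_b = π·30²/4 = 706.9 mm²; R_n = 469 × 706.9 × 8 × 2 / 1000 = 5304 kN → 0.75 × 5304 = 3980 kN.
Bearing (1.2 l_c t F_u ≤ 2.4 d t F_u): upper limit = 2.4·30·16·470 / 1000 = 541.4 kN.
  Edge l_c = 40 − 33/2 = 23.5 → r_n = 212.1 kN; interior l_c = 100 − 33 = 67 → r_n = 541.4 kN.
  R_n,bearing = 2·212.1 + 6·541.4 = 3673 kN → 0.75 × 3673 = 2750 kN.
Bearing governs: 2750 kN.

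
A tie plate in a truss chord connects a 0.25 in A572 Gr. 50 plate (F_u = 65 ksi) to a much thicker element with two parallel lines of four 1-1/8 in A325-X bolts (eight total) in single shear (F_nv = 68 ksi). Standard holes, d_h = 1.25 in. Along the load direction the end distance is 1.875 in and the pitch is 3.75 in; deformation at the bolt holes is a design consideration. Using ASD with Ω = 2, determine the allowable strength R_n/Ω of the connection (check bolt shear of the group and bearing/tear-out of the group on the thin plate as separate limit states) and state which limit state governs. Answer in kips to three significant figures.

156 kips (bearing governs)

Bolt shear: A_b = π·1.125²/4 = 0.994 in²; R_n = 68 × 0.994 × 8 × 1 = 540.7 kips → 540.7 / 2 = 270 kips.
Bearing (1.2 l_c t F_u ≤ 2.4 d t F_u): upper limit = 2.4·1.125·0.25·65 = 43.87 kips.
  Edge l_c = 1.875 − 1.25/2 = 1.25 → r_n = 24.38 kips; interior l_c = 3.75 − 1.25 = 2.5 → r_n = 43.87 kips.
  R_n,bearing = 2·24.38 + 6·43.87 = 312 kips → 312 / 2 = 156 kips.
Bearing governs: 156 kips.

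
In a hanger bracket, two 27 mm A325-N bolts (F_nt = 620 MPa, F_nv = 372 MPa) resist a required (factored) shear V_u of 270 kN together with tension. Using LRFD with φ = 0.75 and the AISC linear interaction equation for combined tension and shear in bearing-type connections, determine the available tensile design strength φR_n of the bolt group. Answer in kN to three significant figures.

242 kN

A_b = π·27²/4 = 572.6 mm²; f_rv = 270 × 1000 / (2 × 572.6) = 235.8 MPa.
F'_nt = 1.3 F_nt − (F_nt / φF_nv) f_rv = 1.3·620 − (620/(0.75·372))·235.8 = 282 MPa, capped at F_nt → F'_nt = 282 MPa.
R_n = F'_nt · A_b · n = 282 × 572.6 × 2 / 1000 = 323 kN.
Design strength φR_n = 0.75 × 323 = 242 kN.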